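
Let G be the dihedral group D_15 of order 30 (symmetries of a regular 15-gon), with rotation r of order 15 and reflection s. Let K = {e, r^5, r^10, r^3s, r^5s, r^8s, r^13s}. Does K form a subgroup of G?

|K| = 7 does not divide |G| = 30, so by Lagrange K is not a subgroup.

No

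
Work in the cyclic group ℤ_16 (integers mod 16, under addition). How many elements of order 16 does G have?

In a cyclic group of order 16, the number of elements of order d (for d | 16) is φ(d).
φ(16) = 8.

8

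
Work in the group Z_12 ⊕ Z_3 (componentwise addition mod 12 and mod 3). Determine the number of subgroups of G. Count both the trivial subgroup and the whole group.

|G| = 36, so by Lagrange every subgroup order divides 36. Divisors: 1, 2, 3, 4, 6, 9, 12, 18, 36.
Subgroups by order — order 1: 1; order 2: 1; order 3: 4; order 4: 1; order 6: 4; order 9: 1; order 12: 4; order 18: 1; order 36: 1.
Total: 1 + 1 + 4 + 1 + 4 + 1 + 4 + 1 + 1 = 18.

18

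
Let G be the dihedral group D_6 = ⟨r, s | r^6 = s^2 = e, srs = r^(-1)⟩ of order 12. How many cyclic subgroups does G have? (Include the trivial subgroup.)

A cyclic subgroup of order d is generated by each of its φ(d) elements of order d, so the cyclic subgroups of order d number (#elements of order d)/φ(d).
Cyclic subgroups by order — order 1: 1; order 2: 7; order 3: 1; order 6: 1.
Total: 10.

10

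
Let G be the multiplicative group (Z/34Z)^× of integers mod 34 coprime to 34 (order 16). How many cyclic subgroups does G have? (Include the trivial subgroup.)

5

A cyclic subgroup of order d is generated by each of its φ(d) elements of order d, so the cyclic subgroups of order d number (#elements of order d)/φ(d).
Cyclic subgroups by order — order 1: 1; order 2: 1; order 4: 1; order 8: 1; order 16: 1.
Total: 5.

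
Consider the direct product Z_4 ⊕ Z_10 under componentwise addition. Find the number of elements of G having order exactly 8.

0

An element (a,b) has order lcm(ord(a), ord(b)); count pairs with lcm equal to 8.
Enumerating gives 0 such elements.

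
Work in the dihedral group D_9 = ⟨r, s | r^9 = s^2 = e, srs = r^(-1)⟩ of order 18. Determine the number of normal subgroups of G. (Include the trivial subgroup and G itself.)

G has 16 subgroups. Checking conjugation-invariance by order — order 1: 1/1 normal; order 2: 0/9 normal; order 3: 1/1 normal; order 6: 0/3 normal; order 9: 1/1 normal; order 18: 1/1 normal.
Total normal subgroups: 4.

4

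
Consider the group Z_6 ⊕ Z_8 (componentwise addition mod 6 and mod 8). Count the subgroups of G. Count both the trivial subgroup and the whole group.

22

|G| = 48, so by Lagrange every subgroup order divides 48. Divisors: 1, 2, 3, 4, 6, 8, 12, 16, 24, 48.
Subgroups by order — order 1: 1; order 2: 3; order 3: 1; order 4: 3; order 6: 3; order 8: 3; order 12: 3; order 16: 1; order 24: 3; order 48: 1.
Total: 1 + 3 + 1 + 3 + 3 + 3 + 3 + 1 + 3 + 1 = 22.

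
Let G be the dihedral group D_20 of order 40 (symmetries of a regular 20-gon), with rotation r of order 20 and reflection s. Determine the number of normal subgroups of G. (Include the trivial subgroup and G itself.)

9

G has 48 subgroups. Checking conjugation-invariance by order — order 1: 1/1 normal; order 2: 1/21 normal; order 4: 1/11 normal; order 5: 1/1 normal; order 8: 0/5 normal; order 10: 1/5 normal; order 20: 3/3 normal; order 40: 1/1 normal.
Total normal subgroups: 9.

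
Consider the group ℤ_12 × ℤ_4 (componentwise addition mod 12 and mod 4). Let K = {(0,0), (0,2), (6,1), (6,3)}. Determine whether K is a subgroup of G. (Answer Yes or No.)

|K| = 4 divides |G| = 48, consistent with Lagrange.
K contains the identity, every element's inverse is in K, and K is closed under +: it is a subgroup.
In fact K = ⟨(6,1)⟩.

Yes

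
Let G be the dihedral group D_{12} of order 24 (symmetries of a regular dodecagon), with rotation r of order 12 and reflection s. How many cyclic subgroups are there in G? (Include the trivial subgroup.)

18

A cyclic subgroup of order d is generated by each of its φ(d) elements of order d, so the cyclic subgroups of order d number (#elements of order d)/φ(d).
Cyclic subgroups by order — order 1: 1; order 2: 13; order 3: 1; order 4: 1; order 6: 1; order 12: 1.
Total: 18.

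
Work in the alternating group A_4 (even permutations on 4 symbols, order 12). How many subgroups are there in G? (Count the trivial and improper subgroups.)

|G| = 12, so by Lagrange every subgroup order divides 12. Divisors: 1, 2, 3, 4, 6, 12.
Subgroups by order — order 1: 1; order 2: 3; order 3: 4; order 4: 1; order 6: 0; order 12: 1.
Total: 1 + 3 + 4 + 1 + 0 + 1 = 10.

10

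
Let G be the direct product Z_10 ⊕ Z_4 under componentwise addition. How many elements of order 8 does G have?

An element (a,b) has order lcm(ord(a), ord(b)); count pairs with lcm equal to 8.
Enumerating gives 0 such elements.

0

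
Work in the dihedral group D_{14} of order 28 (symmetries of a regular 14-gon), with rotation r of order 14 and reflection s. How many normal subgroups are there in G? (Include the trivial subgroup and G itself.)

7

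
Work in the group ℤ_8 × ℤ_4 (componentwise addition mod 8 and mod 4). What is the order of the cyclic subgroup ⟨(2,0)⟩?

4

The order of (2,0) in Z_8 × Z_4 is lcm(ord(2) in Z_8, ord(0) in Z_4).
ord(2) = 4 and ord(0) = 1, so |⟨(2,0)⟩| = lcm(4, 1) = 4.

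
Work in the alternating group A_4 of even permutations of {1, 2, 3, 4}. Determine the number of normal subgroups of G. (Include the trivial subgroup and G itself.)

3

G has 10 subgroups. Checking conjugation-invariance by order — order 1: 1/1 normal; order 2: 0/3 normal; order 3: 0/4 normal; order 4: 1/1 normal; order 12: 1/1 normal.
Total normal subgroups: 3.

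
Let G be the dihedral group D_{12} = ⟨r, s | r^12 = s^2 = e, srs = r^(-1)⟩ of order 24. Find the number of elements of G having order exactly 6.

2

The elements of order 6 are: r^2, r^10.
That's 2.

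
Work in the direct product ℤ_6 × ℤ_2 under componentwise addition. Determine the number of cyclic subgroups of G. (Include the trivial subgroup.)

Each element a generates a cyclic subgroup ⟨a⟩; distinct elements may generate the same one (a cyclic group of order d has φ(d) generators).
Cyclic subgroups by order — order 1: 1; order 2: 3; order 3: 1; order 6: 3.
Total: 8.

8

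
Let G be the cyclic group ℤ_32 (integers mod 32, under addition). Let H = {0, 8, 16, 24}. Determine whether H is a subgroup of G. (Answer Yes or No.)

Yes

|H| = 4 divides |G| = 32, consistent with Lagrange.
H contains the identity, every element's inverse is in H, and H is closed under +: it is a subgroup.
In fact H = ⟨8⟩.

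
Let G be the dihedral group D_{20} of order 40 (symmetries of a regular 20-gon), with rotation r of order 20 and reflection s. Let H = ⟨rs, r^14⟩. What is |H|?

20

|⟨rs⟩| = 2 and |⟨r^14⟩| = 10, so |H| is a multiple of lcm(2, 10) = 10 and divides |G| = 40.
Closing under the operation: H = {e, r^2, r^4, r^6, r^8, r^10, r^12, r^14, r^16, r^18, rs, r^3s, r^5s, r^7s, r^9s, r^11s, r^13s, r^15s, r^17s, r^19s}, so |H| = 20.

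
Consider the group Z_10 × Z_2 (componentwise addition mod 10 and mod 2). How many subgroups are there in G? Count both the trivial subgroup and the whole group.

|G| = 20, so by Lagrange every subgroup order divides 20. Divisors: 1, 2, 4, 5, 10, 20.
Subgroups by order — order 1: 1; order 2: 3; order 4: 1; order 5: 1; order 10: 3; order 20: 1.
Total: 1 + 3 + 1 + 1 + 3 + 1 = 10.

10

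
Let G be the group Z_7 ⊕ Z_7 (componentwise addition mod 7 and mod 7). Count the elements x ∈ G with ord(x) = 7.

48

An element (a,b) has order lcm(ord(a), ord(b)); count pairs with lcm equal to 7.
Enumerating gives 48 such elements.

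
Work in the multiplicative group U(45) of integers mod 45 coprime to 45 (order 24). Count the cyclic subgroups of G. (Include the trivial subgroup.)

12

Each element a generates a cyclic subgroup ⟨a⟩; distinct elements may generate the same one (a cyclic group of order d has φ(d) generators).
Cyclic subgroups by order — order 1: 1; order 2: 3; order 3: 1; order 4: 2; order 6: 3; order 12: 2.
Total: 12.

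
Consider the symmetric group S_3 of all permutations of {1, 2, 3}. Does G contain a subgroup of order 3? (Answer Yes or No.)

Yes

3 | 6. A subgroup of order 3 is {e, (1 2 3), (1 3 2)}.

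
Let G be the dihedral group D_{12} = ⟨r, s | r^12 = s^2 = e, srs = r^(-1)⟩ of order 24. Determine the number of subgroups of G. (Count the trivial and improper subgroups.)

|G| = 24, so by Lagrange every subgroup order divides 24. Divisors: 1, 2, 3, 4, 6, 8, 12, 24.
Subgroups by order — order 1: 1; order 2: 13; order 3: 1; order 4: 7; order 6: 5; order 8: 3; order 12: 3; order 24: 1.
Total: 1 + 13 + 1 + 7 + 5 + 3 + 3 + 1 = 34.

34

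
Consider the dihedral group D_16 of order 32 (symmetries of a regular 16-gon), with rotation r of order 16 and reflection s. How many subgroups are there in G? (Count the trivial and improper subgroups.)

36

|G| = 32, so by Lagrange every subgroup order divides 32. Divisors: 1, 2, 4, 8, 16, 32.
Subgroups by order — order 1: 1; order 2: 17; order 4: 9; order 8: 5; order 16: 3; order 32: 1.
Total: 1 + 17 + 9 + 5 + 3 + 1 = 36.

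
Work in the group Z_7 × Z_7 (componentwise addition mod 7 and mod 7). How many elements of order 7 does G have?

An element (a,b) has order lcm(ord(a), ord(b)); count pairs with lcm equal to 7.
Enumerating gives 48 such elements.

48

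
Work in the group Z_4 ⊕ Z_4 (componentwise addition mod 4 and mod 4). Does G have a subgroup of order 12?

12 does not divide |G| = 16, so by Lagrange no subgroup of order 12 exists.

No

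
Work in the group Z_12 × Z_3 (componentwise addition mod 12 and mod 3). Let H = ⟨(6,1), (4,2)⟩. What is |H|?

18

|⟨(6,1)⟩| = 6 and |⟨(4,2)⟩| = 3, so |H| is a multiple of lcm(6, 3) = 6 and divides |G| = 36.
Closing under the operation: H = {(0,0), (0,1), (0,2), (2,0), (2,1), (2,2), (4,0), (4,1), (4,2), (6,0), (6,1), (6,2), (8,0), (8,1), (8,2), (10,0), (10,1), (10,2)}, so |H| = 18.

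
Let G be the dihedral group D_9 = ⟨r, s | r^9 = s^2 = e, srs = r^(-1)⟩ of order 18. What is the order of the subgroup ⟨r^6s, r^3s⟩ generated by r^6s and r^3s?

6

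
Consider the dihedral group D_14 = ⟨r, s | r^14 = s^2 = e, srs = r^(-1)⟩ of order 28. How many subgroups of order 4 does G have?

|G| = 28 and 4 | 28, so subgroups of order 4 are possible by Lagrange.
The subgroups of order 4 are: {e, r^7, r^3s, r^10s}; {e, r^7, r^4s, r^11s}; {e, r^7, r^5s, r^12s}; {e, r^7, r^6s, r^13s}; … (7 in all).
So G has 7 subgroups of order 4.

7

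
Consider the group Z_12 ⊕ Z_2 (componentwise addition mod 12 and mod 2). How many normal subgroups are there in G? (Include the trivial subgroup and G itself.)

16

G is abelian, so every subgroup is normal.
G has 16 subgroups in total, hence 16 normal subgroups.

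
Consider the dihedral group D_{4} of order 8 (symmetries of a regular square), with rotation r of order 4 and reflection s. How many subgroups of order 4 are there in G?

|G| = 8 and 4 | 8, so subgroups of order 4 are possible by Lagrange.
The subgroups of order 4 are: {e, r, r^2, r^3}; {e, r^2, s, r^2s}; {e, r^2, rs, r^3s}.
So G has 3 subgroups of order 4.

3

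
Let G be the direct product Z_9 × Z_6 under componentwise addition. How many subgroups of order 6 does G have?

|G| = 54 and 6 | 54, so subgroups of order 6 are possible by Lagrange.
The subgroups of order 6 are: {(0,0), (0,1), (0,2), (0,3), (0,4), (0,5)}; {(0,0), (0,3), (3,0), (3,3), (6,0), (6,3)}; {(0,0), (0,3), (3,1), (3,4), (6,2), (6,5)}; {(0,0), (0,3), (3,2), (3,5), (6,1), (6,4)}.
So G has 4 subgroups of order 6.

4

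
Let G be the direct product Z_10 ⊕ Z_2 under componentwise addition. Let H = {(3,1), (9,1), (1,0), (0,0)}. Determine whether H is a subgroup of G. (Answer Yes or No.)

No

(3,1) ∈ H but its inverse (7,1) ∉ H, so H is not a subgroup.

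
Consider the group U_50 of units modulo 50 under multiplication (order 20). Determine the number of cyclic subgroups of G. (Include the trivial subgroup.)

6

Group the elements of G by the cyclic subgroup they generate; each cyclic subgroup of order d accounts for φ(d) elements.
Cyclic subgroups by order — order 1: 1; order 2: 1; order 4: 1; order 5: 1; order 10: 1; order 20: 1.
Total: 6.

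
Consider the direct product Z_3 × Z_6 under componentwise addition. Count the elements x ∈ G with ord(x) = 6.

An element (a,b) has order lcm(ord(a), ord(b)); count pairs with lcm equal to 6.
Enumerating gives 8 such elements.

8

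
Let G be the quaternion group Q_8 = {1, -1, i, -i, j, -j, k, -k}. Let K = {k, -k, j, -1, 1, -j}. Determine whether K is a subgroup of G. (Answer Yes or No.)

No

|K| = 6 does not divide |G| = 8, so by Lagrange K is not a subgroup.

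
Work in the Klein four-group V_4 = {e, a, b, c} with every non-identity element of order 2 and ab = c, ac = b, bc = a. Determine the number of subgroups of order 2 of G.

|G| = 4 and 2 | 4, so subgroups of order 2 are possible by Lagrange.
The subgroups of order 2 are: {e, a}; {e, b}; {e, c}.
So G has 3 subgroups of order 2.

3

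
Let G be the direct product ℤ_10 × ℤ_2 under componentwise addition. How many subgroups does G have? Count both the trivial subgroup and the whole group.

10

|G| = 20, so by Lagrange every subgroup order divides 20. Divisors: 1, 2, 4, 5, 10, 20.
Subgroups by order — order 1: 1; order 2: 3; order 4: 1; order 5: 1; order 10: 3; order 20: 1.
Total: 1 + 3 + 1 + 1 + 3 + 1 = 10.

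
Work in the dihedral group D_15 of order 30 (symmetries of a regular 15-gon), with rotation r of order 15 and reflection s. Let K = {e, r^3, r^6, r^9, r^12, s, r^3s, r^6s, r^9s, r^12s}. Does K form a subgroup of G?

Yes

|K| = 10 divides |G| = 30, consistent with Lagrange.
K contains the identity, every element's inverse is in K, and K is closed under ·: it is a subgroup.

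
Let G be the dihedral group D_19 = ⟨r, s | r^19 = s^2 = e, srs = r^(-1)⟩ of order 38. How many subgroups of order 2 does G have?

|G| = 38 and 2 | 38, so subgroups of order 2 are possible by Lagrange.
The subgroups of order 2 are: {e, r^10s}; {e, r^11s}; {e, r^12s}; {e, r^13s}; … (19 in all).
So G has 19 subgroups of order 2.

19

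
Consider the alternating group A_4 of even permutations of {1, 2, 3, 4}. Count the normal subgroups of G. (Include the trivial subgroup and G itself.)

G has 10 subgroups. Checking conjugation-invariance by order — order 1: 1/1 normal; order 2: 0/3 normal; order 3: 0/4 normal; order 4: 1/1 normal; order 12: 1/1 normal.
Total normal subgroups: 3.

3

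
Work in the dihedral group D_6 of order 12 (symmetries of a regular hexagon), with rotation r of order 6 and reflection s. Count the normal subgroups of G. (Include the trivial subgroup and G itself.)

G has 16 subgroups. Checking conjugation-invariance by order — order 1: 1/1 normal; order 2: 1/7 normal; order 3: 1/1 normal; order 4: 0/3 normal; order 6: 3/3 normal; order 12: 1/1 normal.
Total normal subgroups: 7.

7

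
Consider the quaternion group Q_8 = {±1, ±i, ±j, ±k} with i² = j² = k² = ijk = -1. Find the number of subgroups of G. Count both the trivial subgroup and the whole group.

|G| = 8, so by Lagrange every subgroup order divides 8. Divisors: 1, 2, 4, 8.
Subgroups by order — order 1: 1; order 2: 1; order 4: 3; order 8: 1.
Total: 1 + 1 + 3 + 1 = 6.

6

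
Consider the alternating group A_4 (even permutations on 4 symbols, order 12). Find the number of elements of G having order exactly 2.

3

The elements of order 2 are: (1 2)(3 4), (1 3)(2 4), (1 4)(2 3).
That's 3.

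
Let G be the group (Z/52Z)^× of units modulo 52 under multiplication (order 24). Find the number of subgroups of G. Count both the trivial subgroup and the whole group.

|G| = 24, so by Lagrange every subgroup order divides 24. Divisors: 1, 2, 3, 4, 6, 8, 12, 24.
Subgroups by order — order 1: 1; order 2: 3; order 3: 1; order 4: 3; order 6: 3; order 8: 1; order 12: 3; order 24: 1.
Total: 1 + 3 + 1 + 3 + 3 + 1 + 3 + 1 = 16.

16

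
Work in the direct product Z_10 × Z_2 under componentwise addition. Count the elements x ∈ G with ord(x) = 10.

An element (a,b) has order lcm(ord(a), ord(b)); count pairs with lcm equal to 10.
Enumerating gives 12 such elements.

12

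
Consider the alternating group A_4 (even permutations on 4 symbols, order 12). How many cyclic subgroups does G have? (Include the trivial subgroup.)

Group the elements of G by the cyclic subgroup they generate; each cyclic subgroup of order d accounts for φ(d) elements.
Cyclic subgroups by order — order 1: 1; order 2: 3; order 3: 4.
Total: 8.

8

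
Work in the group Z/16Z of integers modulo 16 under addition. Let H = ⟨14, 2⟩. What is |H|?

|⟨14⟩| = 8 and |⟨2⟩| = 8, so |H| is a multiple of lcm(8, 8) = 8 and divides |G| = 16.
Closing under the operation: H = {0, 2, 4, 6, 8, 10, 12, 14}, so |H| = 8.

8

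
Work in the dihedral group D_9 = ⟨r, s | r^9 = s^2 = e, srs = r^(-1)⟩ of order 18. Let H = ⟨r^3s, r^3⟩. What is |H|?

|⟨r^3s⟩| = 2 and |⟨r^3⟩| = 3, so |H| is a multiple of lcm(2, 3) = 6 and divides |G| = 18.
Closing under the operation: H = {e, r^3, r^6, s, r^3s, r^6s}, so |H| = 6.

6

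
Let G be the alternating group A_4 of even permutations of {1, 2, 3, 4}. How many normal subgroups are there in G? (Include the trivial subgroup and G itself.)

3

G has 10 subgroups. Checking conjugation-invariance by order — order 1: 1/1 normal; order 2: 0/3 normal; order 3: 0/4 normal; order 4: 1/1 normal; order 12: 1/1 normal.
Total normal subgroups: 3.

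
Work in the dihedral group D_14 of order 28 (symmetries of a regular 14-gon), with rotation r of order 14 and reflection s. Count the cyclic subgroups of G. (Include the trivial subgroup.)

18

A cyclic subgroup of order d is generated by each of its φ(d) elements of order d, so the cyclic subgroups of order d number (#elements of order d)/φ(d).
Cyclic subgroups by order — order 1: 1; order 2: 15; order 7: 1; order 14: 1.
Total: 18.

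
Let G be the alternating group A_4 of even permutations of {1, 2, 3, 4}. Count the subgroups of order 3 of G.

4

|G| = 12 and 3 | 12, so subgroups of order 3 are possible by Lagrange.
The subgroups of order 3 are: {e, (1 2 3), (1 3 2)}; {e, (1 2 4), (1 4 2)}; {e, (1 3 4), (1 4 3)}; {e, (2 3 4), (2 4 3)}.
So G has 4 subgroups of order 3.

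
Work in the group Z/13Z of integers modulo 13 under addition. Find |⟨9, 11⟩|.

13

|⟨9⟩| = 13 and |⟨11⟩| = 13, so |H| is a multiple of lcm(13, 13) = 13 and divides |G| = 13.
Closing {9, 11} under the group operation gives all of G, so |H| = 13.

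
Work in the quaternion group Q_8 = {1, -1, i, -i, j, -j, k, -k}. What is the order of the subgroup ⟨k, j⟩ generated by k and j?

|⟨k⟩| = 4 and |⟨j⟩| = 4, so |H| is a multiple of lcm(4, 4) = 4 and divides |G| = 8.
Closing {k, j} under the group operation gives all of G, so |H| = 8.

8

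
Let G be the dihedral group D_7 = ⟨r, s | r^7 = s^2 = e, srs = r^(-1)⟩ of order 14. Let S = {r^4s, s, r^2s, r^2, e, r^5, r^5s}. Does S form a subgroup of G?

No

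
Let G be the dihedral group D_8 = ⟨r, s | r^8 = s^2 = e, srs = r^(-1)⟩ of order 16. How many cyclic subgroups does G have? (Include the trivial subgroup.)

Each element a generates a cyclic subgroup ⟨a⟩; distinct elements may generate the same one (a cyclic group of order d has φ(d) generators).
Cyclic subgroups by order — order 1: 1; order 2: 9; order 4: 1; order 8: 1.
Total: 12.

12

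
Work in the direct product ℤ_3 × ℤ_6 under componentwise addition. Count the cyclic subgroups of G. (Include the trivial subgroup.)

10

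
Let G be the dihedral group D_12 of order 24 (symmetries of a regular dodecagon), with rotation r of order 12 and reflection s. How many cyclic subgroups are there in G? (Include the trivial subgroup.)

Each element a generates a cyclic subgroup ⟨a⟩; distinct elements may generate the same one (a cyclic group of order d has φ(d) generators).
Cyclic subgroups by order — order 1: 1; order 2: 13; order 3: 1; order 4: 1; order 6: 1; order 12: 1.
Total: 18.

18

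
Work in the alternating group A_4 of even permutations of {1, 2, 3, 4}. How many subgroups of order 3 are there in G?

|G| = 12 and 3 | 12, so subgroups of order 3 are possible by Lagrange.
The subgroups of order 3 are: {e, (1 2 3), (1 3 2)}; {e, (1 2 4), (1 4 2)}; {e, (1 3 4), (1 4 3)}; {e, (2 3 4), (2 4 3)}.
So G has 4 subgroups of order 3.

4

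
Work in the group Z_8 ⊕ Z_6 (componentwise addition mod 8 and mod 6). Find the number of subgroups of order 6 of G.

3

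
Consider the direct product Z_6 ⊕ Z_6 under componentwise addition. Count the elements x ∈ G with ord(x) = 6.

An element (a,b) has order lcm(ord(a), ord(b)); count pairs with lcm equal to 6.
Enumerating gives 24 such elements.

24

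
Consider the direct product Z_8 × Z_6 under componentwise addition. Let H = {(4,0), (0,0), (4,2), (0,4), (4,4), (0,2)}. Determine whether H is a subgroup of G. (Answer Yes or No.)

|H| = 6 divides |G| = 48, consistent with Lagrange.
H contains the identity, every element's inverse is in H, and H is closed under +: it is a subgroup.
In fact H = ⟨(4,4)⟩.

Yes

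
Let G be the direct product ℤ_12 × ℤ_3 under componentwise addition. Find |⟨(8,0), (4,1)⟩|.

|⟨(8,0)⟩| = 3 and |⟨(4,1)⟩| = 3, so |H| is a multiple of lcm(3, 3) = 3 and divides |G| = 36.
Closing under the operation: H = {(0,0), (0,1), (0,2), (4,0), (4,1), (4,2), (8,0), (8,1), (8,2)}, so |H| = 9.

9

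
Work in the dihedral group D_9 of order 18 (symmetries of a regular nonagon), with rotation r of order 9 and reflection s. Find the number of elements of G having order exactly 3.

2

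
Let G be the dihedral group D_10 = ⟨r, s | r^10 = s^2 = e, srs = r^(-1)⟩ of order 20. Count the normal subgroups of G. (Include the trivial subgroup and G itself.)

7

G has 22 subgroups. Checking conjugation-invariance by order — order 1: 1/1 normal; order 2: 1/11 normal; order 4: 0/5 normal; order 5: 1/1 normal; order 10: 3/3 normal; order 20: 1/1 normal.
Total normal subgroups: 7.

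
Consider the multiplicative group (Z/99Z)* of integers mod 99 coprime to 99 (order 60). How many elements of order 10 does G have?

Enumerating element orders in G gives 12 elements of order 10.

12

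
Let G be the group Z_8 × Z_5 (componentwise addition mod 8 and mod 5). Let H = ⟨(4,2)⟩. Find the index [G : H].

|⟨(4,2)⟩| = 10 and |G| = 40.
By Lagrange, [G : H] = |G|/|H| = 40/10 = 4.

4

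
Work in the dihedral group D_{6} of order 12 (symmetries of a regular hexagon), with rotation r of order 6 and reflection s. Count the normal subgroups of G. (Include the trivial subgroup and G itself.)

G has 16 subgroups. Checking conjugation-invariance by order — order 1: 1/1 normal; order 2: 1/7 normal; order 3: 1/1 normal; order 4: 0/3 normal; order 6: 3/3 normal; order 12: 1/1 normal.
Total normal subgroups: 7.

7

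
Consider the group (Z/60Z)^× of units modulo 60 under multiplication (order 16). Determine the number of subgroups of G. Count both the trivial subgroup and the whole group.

|G| = 16, so by Lagrange every subgroup order divides 16. Divisors: 1, 2, 4, 8, 16.
Subgroups by order — order 1: 1; order 2: 7; order 4: 11; order 8: 7; order 16: 1.
Total: 1 + 7 + 11 + 7 + 1 = 27.

27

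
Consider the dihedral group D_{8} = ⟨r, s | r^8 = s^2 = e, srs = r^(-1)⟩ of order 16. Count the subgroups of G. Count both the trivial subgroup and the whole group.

19

|G| = 16, so by Lagrange every subgroup order divides 16. Divisors: 1, 2, 4, 8, 16.
Subgroups by order — order 1: 1; order 2: 9; order 4: 5; order 8: 3; order 16: 1.
Total: 1 + 9 + 5 + 3 + 1 = 19.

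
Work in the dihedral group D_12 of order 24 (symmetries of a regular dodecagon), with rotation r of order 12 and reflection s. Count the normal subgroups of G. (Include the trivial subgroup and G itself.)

9

G has 34 subgroups. Checking conjugation-invariance by order — order 1: 1/1 normal; order 2: 1/13 normal; order 3: 1/1 normal; order 4: 1/7 normal; order 6: 1/5 normal; order 8: 0/3 normal; order 12: 3/3 normal; order 24: 1/1 normal.
Total normal subgroups: 9.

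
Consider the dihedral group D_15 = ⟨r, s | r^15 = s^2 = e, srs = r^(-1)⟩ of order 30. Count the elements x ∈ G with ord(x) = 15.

The elements of order 15 are: r, r^2, r^4, r^7, r^8, r^11, r^13, r^14.
That's 8.

8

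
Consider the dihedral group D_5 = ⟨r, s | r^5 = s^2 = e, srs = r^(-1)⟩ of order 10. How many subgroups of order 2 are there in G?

5

|G| = 10 and 2 | 10, so subgroups of order 2 are possible by Lagrange.
The subgroups of order 2 are: {e, r^2s}; {e, r^3s}; {e, r^4s}; {e, rs}; … (5 in all).
So G has 5 subgroups of order 2.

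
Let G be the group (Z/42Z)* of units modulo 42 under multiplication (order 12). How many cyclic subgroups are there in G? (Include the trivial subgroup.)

8

Group the elements of G by the cyclic subgroup they generate; each cyclic subgroup of order d accounts for φ(d) elements.
Cyclic subgroups by order — order 1: 1; order 2: 3; order 3: 1; order 6: 3.
Total: 8.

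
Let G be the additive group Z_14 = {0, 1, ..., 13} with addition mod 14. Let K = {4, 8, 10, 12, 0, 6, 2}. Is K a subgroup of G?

|K| = 7 divides |G| = 14, consistent with Lagrange.
K contains the identity, every element's inverse is in K, and K is closed under +: it is a subgroup.
In fact K = ⟨2⟩.

Yes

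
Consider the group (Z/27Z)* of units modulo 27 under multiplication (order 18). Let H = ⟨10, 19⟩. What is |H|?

3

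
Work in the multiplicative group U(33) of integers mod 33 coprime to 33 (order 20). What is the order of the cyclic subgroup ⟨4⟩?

5

Compute successive powers of 4 mod 33: 4, 16, 31, 25, 1; 4^5 ≡ 1 (mod 33).
So |⟨4⟩| = 5.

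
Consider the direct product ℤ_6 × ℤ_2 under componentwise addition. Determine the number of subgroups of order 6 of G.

3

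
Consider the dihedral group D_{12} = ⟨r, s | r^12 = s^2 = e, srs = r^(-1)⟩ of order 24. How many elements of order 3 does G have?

The elements of order 3 are: r^4, r^8.
That's 2.

2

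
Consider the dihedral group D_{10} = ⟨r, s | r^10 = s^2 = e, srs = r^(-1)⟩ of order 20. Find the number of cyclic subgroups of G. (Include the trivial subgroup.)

14

A cyclic subgroup of order d is generated by each of its φ(d) elements of order d, so the cyclic subgroups of order d number (#elements of order d)/φ(d).
Cyclic subgroups by order — order 1: 1; order 2: 11; order 5: 1; order 10: 1.
Total: 14.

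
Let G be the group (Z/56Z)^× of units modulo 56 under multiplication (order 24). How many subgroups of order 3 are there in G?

|G| = 24 and 3 | 24, so subgroups of order 3 are possible by Lagrange.
The subgroups of order 3 are: {1, 9, 25}.
So G has 1 subgroup of order 3.

1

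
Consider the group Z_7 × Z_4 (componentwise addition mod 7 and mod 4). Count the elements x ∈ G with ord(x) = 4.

2

An element (a,b) has order lcm(ord(a), ord(b)); count pairs with lcm equal to 4.
Enumerating gives 2 such elements.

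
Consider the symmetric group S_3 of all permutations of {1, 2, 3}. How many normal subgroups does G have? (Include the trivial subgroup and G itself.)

3

G has 6 subgroups. Checking conjugation-invariance by order — order 1: 1/1 normal; order 2: 0/3 normal; order 3: 1/1 normal; order 6: 1/1 normal.
Total normal subgroups: 3.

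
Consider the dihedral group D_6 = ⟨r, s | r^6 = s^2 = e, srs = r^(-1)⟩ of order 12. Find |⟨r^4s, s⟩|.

6

|⟨r^4s⟩| = 2 and |⟨s⟩| = 2, so |H| is a multiple of lcm(2, 2) = 2 and divides |G| = 12.
Closing under the operation: H = {e, r^2, r^4, s, r^2s, r^4s}, so |H| = 6.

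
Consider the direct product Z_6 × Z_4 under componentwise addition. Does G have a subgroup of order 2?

Yes

2 | 24. A subgroup of order 2 is {(0,0), (0,2)}.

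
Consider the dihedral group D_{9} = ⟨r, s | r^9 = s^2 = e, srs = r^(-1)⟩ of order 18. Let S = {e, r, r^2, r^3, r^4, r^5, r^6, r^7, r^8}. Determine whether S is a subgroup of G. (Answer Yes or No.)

Yes

|S| = 9 divides |G| = 18, consistent with Lagrange.
S contains the identity, every element's inverse is in S, and S is closed under ·: it is a subgroup.
In fact S = ⟨r^4⟩.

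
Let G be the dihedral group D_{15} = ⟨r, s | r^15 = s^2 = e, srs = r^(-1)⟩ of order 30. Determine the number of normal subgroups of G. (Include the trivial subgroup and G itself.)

G has 28 subgroups. Checking conjugation-invariance by order — order 1: 1/1 normal; order 2: 0/15 normal; order 3: 1/1 normal; order 5: 1/1 normal; order 6: 0/5 normal; order 10: 0/3 normal; order 15: 1/1 normal; order 30: 1/1 normal.
Total normal subgroups: 5.

5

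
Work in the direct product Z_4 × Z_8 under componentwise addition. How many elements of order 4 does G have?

12

An element (a,b) has order lcm(ord(a), ord(b)); count pairs with lcm equal to 4.
Enumerating gives 12 such elements.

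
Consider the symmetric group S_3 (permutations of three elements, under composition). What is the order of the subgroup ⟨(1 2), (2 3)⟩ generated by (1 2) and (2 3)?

|⟨(1 2)⟩| = 2 and |⟨(2 3)⟩| = 2, so |H| is a multiple of lcm(2, 2) = 2 and divides |G| = 6.
Closing {(1 2), (2 3)} under the group operation gives all of G, so |H| = 6.

6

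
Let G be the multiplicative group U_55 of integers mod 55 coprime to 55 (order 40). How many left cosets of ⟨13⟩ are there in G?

|⟨13⟩| = 20 and |G| = 40.
By Lagrange, [G : H] = |G|/|H| = 40/20 = 2.

2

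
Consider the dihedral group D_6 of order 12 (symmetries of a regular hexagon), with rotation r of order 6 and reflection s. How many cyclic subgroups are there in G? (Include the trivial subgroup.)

Group the elements of G by the cyclic subgroup they generate; each cyclic subgroup of order d accounts for φ(d) elements.
Cyclic subgroups by order — order 1: 1; order 2: 7; order 3: 1; order 6: 1.
Total: 10.

10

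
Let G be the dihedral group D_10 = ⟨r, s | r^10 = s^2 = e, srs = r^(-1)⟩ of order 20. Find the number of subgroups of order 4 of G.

|G| = 20 and 4 | 20, so subgroups of order 4 are possible by Lagrange.
The subgroups of order 4 are: {e, r^5, r^2s, r^7s}; {e, r^5, r^3s, r^8s}; {e, r^5, r^4s, r^9s}; {e, r^5, s, r^5s}; … (5 in all).
So G has 5 subgroups of order 4.

5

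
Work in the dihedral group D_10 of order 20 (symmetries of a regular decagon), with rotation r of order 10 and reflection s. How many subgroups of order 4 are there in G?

|G| = 20 and 4 | 20, so subgroups of order 4 are possible by Lagrange.
The subgroups of order 4 are: {e, r^5, r^2s, r^7s}; {e, r^5, r^3s, r^8s}; {e, r^5, r^4s, r^9s}; {e, r^5, s, r^5s}; … (5 in all).
So G has 5 subgroups of order 4.

5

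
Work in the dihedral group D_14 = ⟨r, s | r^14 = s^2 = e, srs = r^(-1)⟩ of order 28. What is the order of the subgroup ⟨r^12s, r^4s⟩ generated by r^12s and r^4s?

|⟨r^12s⟩| = 2 and |⟨r^4s⟩| = 2, so |H| is a multiple of lcm(2, 2) = 2 and divides |G| = 28.
Closing under the operation: H = {e, r^2, r^4, r^6, r^8, r^10, r^12, s, r^2s, r^4s, r^6s, r^8s, r^10s, r^12s}, so |H| = 14.

14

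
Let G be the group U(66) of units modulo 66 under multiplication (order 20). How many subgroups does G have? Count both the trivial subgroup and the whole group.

|G| = 20, so by Lagrange every subgroup order divides 20. Divisors: 1, 2, 4, 5, 10, 20.
Subgroups by order — order 1: 1; order 2: 3; order 4: 1; order 5: 1; order 10: 3; order 20: 1.
Total: 1 + 3 + 1 + 1 + 3 + 1 = 10.

10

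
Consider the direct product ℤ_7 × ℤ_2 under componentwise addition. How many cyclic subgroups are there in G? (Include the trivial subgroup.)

4

Group the elements of G by the cyclic subgroup they generate; each cyclic subgroup of order d accounts for φ(d) elements.
Cyclic subgroups by order — order 1: 1; order 2: 1; order 7: 1; order 14: 1.
Total: 4.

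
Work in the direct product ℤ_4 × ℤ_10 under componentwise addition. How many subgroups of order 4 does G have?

3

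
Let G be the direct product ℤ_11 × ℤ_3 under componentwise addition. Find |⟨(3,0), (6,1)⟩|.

33

|⟨(3,0)⟩| = 11 and |⟨(6,1)⟩| = 33, so |H| is a multiple of lcm(11, 33) = 33 and divides |G| = 33.
Closing {(3,0), (6,1)} under the group operation gives all of G, so |H| = 33.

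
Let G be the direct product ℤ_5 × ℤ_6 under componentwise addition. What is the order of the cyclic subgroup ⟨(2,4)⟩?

15

The order of (2,4) in Z_5 × Z_6 is lcm(ord(2) in Z_5, ord(4) in Z_6).
ord(2) = 5 and ord(4) = 3, so |⟨(2,4)⟩| = lcm(5, 3) = 15.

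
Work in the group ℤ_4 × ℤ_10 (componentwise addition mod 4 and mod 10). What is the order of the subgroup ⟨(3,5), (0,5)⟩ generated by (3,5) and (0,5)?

|⟨(3,5)⟩| = 4 and |⟨(0,5)⟩| = 2, so |H| is a multiple of lcm(4, 2) = 4 and divides |G| = 40.
Closing under the operation: H = {(0,0), (0,5), (1,0), (1,5), (2,0), (2,5), (3,0), (3,5)}, so |H| = 8.

8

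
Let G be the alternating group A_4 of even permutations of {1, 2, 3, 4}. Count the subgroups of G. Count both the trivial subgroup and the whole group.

10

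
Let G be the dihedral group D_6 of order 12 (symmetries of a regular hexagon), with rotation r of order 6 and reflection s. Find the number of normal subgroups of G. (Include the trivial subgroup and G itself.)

G has 16 subgroups. Checking conjugation-invariance by order — order 1: 1/1 normal; order 2: 1/7 normal; order 3: 1/1 normal; order 4: 0/3 normal; order 6: 3/3 normal; order 12: 1/1 normal.
Total normal subgroups: 7.

7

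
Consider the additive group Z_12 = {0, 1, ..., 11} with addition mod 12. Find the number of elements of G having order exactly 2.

In a cyclic group of order 12, the number of elements of order d (for d | 12) is φ(d).
φ(2) = 1.

1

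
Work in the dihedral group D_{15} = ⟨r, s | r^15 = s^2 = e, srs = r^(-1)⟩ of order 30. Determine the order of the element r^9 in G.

Computing powers of r^9: the smallest k with (r^9)^k = e is k = 5.

5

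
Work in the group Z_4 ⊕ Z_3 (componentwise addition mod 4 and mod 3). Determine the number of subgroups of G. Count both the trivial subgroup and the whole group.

|G| = 12, so by Lagrange every subgroup order divides 12. Divisors: 1, 2, 3, 4, 6, 12.
Subgroups by order — order 1: 1; order 2: 1; order 3: 1; order 4: 1; order 6: 1; order 12: 1.
Total: 1 + 1 + 1 + 1 + 1 + 1 = 6.

6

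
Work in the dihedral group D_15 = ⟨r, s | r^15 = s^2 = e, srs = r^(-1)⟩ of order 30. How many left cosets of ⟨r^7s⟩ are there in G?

15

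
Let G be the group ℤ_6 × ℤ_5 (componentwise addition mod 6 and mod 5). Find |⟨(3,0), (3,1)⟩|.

10

|⟨(3,0)⟩| = 2 and |⟨(3,1)⟩| = 10, so |H| is a multiple of lcm(2, 10) = 10 and divides |G| = 30.
Closing under the operation: H = {(0,0), (0,1), (0,2), (0,3), (0,4), (3,0), (3,1), (3,2), (3,3), (3,4)}, so |H| = 10.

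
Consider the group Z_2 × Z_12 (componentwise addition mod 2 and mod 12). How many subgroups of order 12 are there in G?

3

|G| = 24 and 12 | 24, so subgroups of order 12 are possible by Lagrange.
The subgroups of order 12 are: {(0,0), (0,1), (0,2), (0,3), (0,4), (0,5), (0,6), (0,7), (0,8), (0,9), (0,10), (0,11)}; {(0,0), (0,2), (0,4), (0,6), (0,8), (0,10), (1,0), (1,2), (1,4), (1,6), (1,8), (1,10)}; {(0,0), (0,2), (0,4), (0,6), (0,8), (0,10), (1,1), (1,3), (1,5), (1,7), (1,9), (1,11)}.
So G has 3 subgroups of order 12.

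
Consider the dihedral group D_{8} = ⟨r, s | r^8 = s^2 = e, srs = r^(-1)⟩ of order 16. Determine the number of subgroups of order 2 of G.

9

|G| = 16 and 2 | 16, so subgroups of order 2 are possible by Lagrange.
The subgroups of order 2 are: {e, r^2s}; {e, r^3s}; {e, r^4}; {e, r^4s}; … (9 in all).
So G has 9 subgroups of order 2.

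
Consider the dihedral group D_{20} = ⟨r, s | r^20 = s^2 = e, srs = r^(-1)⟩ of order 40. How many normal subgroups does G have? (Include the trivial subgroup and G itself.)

9

G has 48 subgroups. Checking conjugation-invariance by order — order 1: 1/1 normal; order 2: 1/21 normal; order 4: 1/11 normal; order 5: 1/1 normal; order 8: 0/5 normal; order 10: 1/5 normal; order 20: 3/3 normal; order 40: 1/1 normal.
Total normal subgroups: 9.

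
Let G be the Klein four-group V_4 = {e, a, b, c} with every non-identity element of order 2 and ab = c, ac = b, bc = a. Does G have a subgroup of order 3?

No

3 does not divide |G| = 4, so by Lagrange no subgroup of order 3 exists.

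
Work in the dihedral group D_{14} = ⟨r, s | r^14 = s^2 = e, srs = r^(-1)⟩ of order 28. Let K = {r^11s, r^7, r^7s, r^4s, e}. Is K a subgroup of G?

No

|K| = 5 does not divide |G| = 28, so by Lagrange K is not a subgroup.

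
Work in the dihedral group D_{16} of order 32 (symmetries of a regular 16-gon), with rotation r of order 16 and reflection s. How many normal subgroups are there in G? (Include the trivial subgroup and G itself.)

8

G has 36 subgroups. Checking conjugation-invariance by order — order 1: 1/1 normal; order 2: 1/17 normal; order 4: 1/9 normal; order 8: 1/5 normal; order 16: 3/3 normal; order 32: 1/1 normal.
Total normal subgroups: 8.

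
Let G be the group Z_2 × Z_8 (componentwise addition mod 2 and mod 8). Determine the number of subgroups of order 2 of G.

3

|G| = 16 and 2 | 16, so subgroups of order 2 are possible by Lagrange.
The subgroups of order 2 are: {(0,0), (0,4)}; {(0,0), (1,0)}; {(0,0), (1,4)}.
So G has 3 subgroups of order 2.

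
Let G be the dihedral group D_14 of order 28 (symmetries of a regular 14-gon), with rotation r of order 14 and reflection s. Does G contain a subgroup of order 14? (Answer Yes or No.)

Yes

14 | 28. A subgroup of order 14 is {e, r, r^2, r^3, r^4, r^5, r^6, r^7, r^8, r^9, r^10, r^11, r^12, r^13}.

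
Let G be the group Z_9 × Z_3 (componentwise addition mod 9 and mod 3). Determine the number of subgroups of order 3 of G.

4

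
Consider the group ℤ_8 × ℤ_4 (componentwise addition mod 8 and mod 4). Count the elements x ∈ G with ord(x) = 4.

12

An element (a,b) has order lcm(ord(a), ord(b)); count pairs with lcm equal to 4.
Enumerating gives 12 such elements.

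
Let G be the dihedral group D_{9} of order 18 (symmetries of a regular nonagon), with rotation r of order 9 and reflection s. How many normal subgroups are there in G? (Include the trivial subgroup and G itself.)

G has 16 subgroups. Checking conjugation-invariance by order — order 1: 1/1 normal; order 2: 0/9 normal; order 3: 1/1 normal; order 6: 0/3 normal; order 9: 1/1 normal; order 18: 1/1 normal.
Total normal subgroups: 4.

4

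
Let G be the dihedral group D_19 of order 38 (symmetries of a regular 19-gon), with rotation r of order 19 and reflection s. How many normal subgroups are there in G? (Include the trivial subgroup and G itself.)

3

G has 22 subgroups. Checking conjugation-invariance by order — order 1: 1/1 normal; order 2: 0/19 normal; order 19: 1/1 normal; order 38: 1/1 normal.
Total normal subgroups: 3.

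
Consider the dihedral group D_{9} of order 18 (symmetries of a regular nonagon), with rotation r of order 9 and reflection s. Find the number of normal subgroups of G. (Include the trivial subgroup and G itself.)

G has 16 subgroups. Checking conjugation-invariance by order — order 1: 1/1 normal; order 2: 0/9 normal; order 3: 1/1 normal; order 6: 0/3 normal; order 9: 1/1 normal; order 18: 1/1 normal.
Total normal subgroups: 4.

4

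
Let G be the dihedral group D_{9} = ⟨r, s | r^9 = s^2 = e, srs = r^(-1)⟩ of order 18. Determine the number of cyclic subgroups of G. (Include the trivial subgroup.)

Group the elements of G by the cyclic subgroup they generate; each cyclic subgroup of order d accounts for φ(d) elements.
Cyclic subgroups by order — order 1: 1; order 2: 9; order 3: 1; order 9: 1.
Total: 12.

12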